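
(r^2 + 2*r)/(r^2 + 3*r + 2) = r/(r + 1)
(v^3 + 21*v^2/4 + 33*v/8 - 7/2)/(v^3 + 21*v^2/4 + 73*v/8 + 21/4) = (2*v^2 + 7*v - 4)/(2*v^2 + 7*v + 6)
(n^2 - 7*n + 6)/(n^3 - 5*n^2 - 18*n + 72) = (n - 1)/(n^2 + n - 12)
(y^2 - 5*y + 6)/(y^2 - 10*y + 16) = (y - 3)/(y - 8)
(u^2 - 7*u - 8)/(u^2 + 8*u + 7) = (u - 8)/(u + 7)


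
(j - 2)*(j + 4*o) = j^2 + 4*j*o - 2*j - 8*o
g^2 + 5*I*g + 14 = (g - 2*I)*(g + 7*I)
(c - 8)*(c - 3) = c^2 - 11*c + 24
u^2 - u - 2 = (u - 2)*(u + 1)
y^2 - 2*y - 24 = (y - 6)*(y + 4)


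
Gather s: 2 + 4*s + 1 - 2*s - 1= 2*s + 2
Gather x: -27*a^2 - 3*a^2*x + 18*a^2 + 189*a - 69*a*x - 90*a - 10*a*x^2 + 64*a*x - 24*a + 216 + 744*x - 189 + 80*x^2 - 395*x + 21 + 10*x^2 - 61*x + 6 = -9*a^2 + 75*a + x^2*(90 - 10*a) + x*(-3*a^2 - 5*a + 288) + 54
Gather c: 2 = 2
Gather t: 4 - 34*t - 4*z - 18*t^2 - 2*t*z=-18*t^2 + t*(-2*z - 34) - 4*z + 4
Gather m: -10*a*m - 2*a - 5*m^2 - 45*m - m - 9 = -2*a - 5*m^2 + m*(-10*a - 46) - 9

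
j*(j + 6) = j^2 + 6*j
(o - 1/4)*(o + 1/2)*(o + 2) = o^3 + 9*o^2/4 + 3*o/8 - 1/4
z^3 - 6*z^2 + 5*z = z*(z - 5)*(z - 1)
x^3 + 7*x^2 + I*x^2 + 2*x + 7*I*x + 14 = (x + 7)*(x - I)*(x + 2*I)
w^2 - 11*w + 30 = (w - 6)*(w - 5)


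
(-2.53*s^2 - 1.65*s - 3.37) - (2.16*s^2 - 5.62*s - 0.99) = -4.69*s^2 + 3.97*s - 2.38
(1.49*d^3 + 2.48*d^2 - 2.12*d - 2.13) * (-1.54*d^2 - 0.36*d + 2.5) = -2.2946*d^5 - 4.3556*d^4 + 6.097*d^3 + 10.2434*d^2 - 4.5332*d - 5.325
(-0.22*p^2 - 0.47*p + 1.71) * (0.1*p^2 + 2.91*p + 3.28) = -0.022*p^4 - 0.6872*p^3 - 1.9183*p^2 + 3.4345*p + 5.6088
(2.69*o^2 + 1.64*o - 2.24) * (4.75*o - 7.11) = 12.7775*o^3 - 11.3359*o^2 - 22.3004*o + 15.9264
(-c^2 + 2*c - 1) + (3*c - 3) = -c^2 + 5*c - 4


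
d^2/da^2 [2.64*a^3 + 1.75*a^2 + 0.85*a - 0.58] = 15.84*a + 3.5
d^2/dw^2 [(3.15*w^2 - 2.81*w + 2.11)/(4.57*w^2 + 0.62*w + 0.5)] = (-135.223558*w^3 + 221.216334*w^2 + 74.395944*w - 4.703332)/(95.443993*w^6 + 38.845914*w^5 + 36.597474*w^4 + 8.738528*w^3 + 4.0041*w^2 + 0.465*w + 0.125)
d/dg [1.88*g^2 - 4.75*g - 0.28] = 3.76*g - 4.75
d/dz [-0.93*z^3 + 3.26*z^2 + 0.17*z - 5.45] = -2.79*z^2 + 6.52*z + 0.17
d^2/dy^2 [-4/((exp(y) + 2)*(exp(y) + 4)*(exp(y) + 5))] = (-36*exp(5*y) - 484*exp(4*y) - 2240*exp(3*y) - 3576*exp(2*y) + 1264*exp(y) + 6080)*exp(y)/(exp(9*y) + 33*exp(8*y) + 477*exp(7*y) + 3959*exp(6*y) + 20766*exp(5*y) + 71292*exp(4*y) + 159992*exp(3*y) + 226080*exp(2*y) + 182400*exp(y) + 64000)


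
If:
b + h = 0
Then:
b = -h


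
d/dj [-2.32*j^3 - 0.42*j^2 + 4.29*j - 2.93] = -6.96*j^2 - 0.84*j + 4.29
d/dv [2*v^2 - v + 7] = 4*v - 1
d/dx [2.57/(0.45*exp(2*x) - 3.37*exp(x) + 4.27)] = (8.6609 - 2.313*exp(x))*exp(x)/(0.45*exp(2*x) - 3.37*exp(x) + 4.27)^2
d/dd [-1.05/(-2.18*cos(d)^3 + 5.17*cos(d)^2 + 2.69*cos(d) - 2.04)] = (6.867*cos(d)^2 - 10.857*cos(d) - 2.8245)*sin(d)/(2.18*cos(d)^3 - 5.17*cos(d)^2 - 2.69*cos(d) + 2.04)^2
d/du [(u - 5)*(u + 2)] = 2*u - 3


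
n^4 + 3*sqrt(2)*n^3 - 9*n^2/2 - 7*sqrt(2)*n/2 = n*(n - sqrt(2))*(n + sqrt(2)/2)*(n + 7*sqrt(2)/2)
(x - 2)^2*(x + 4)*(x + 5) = x^4 + 5*x^3 - 12*x^2 - 44*x + 80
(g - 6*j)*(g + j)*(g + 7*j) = g^3 + 2*g^2*j - 41*g*j^2 - 42*j^3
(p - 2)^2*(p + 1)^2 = p^4 - 2*p^3 - 3*p^2 + 4*p + 4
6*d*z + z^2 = z*(6*d + z)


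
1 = 1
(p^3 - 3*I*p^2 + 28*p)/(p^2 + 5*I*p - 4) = p*(p - 7*I)/(p + I)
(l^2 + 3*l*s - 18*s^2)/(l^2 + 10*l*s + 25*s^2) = (l^2 + 3*l*s - 18*s^2)/(l^2 + 10*l*s + 25*s^2)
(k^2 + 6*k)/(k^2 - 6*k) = (k + 6)/(k - 6)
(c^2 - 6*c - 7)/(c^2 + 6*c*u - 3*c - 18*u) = (c^2 - 6*c - 7)/(c^2 + 6*c*u - 3*c - 18*u)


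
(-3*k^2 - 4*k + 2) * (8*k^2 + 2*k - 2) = -24*k^4 - 38*k^3 + 14*k^2 + 12*k - 4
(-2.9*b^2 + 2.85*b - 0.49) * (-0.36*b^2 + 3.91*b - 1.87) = 1.044*b^4 - 12.365*b^3 + 16.7429*b^2 - 7.2454*b + 0.9163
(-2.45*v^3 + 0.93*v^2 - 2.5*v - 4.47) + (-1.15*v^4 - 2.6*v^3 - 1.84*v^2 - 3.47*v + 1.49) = -1.15*v^4 - 5.05*v^3 - 0.91*v^2 - 5.97*v - 2.98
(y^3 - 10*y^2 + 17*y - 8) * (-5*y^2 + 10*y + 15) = -5*y^5 + 60*y^4 - 170*y^3 + 60*y^2 + 175*y - 120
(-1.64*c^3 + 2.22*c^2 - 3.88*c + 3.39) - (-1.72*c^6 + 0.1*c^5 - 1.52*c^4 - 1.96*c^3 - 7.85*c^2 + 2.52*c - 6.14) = 1.72*c^6 - 0.1*c^5 + 1.52*c^4 + 0.32*c^3 + 10.07*c^2 - 6.4*c + 9.53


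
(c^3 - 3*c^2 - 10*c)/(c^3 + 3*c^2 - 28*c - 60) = c/(c + 6)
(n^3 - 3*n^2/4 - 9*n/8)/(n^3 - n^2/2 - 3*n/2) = (n + 3/4)/(n + 1)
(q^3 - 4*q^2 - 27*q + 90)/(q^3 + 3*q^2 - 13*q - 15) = (q - 6)/(q + 1)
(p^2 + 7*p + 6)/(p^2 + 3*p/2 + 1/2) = 2*(p + 6)/(2*p + 1)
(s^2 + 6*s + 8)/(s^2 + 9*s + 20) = (s + 2)/(s + 5)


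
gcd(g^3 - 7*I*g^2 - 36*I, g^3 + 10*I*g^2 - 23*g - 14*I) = g + 2*I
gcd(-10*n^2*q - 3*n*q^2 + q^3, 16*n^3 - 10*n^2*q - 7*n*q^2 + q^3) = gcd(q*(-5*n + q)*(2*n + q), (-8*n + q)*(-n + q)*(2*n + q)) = 2*n + q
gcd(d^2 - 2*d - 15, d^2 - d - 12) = d + 3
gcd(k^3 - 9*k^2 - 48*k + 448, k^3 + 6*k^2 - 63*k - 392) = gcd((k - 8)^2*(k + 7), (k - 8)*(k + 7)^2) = k^2 - k - 56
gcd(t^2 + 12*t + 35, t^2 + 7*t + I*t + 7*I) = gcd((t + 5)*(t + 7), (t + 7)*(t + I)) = t + 7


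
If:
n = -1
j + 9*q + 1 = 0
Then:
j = -9*q - 1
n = -1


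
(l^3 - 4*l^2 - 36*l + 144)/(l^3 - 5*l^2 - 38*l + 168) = (l - 6)/(l - 7)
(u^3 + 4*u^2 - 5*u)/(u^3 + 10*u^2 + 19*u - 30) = u/(u + 6)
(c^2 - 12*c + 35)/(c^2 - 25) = (c - 7)/(c + 5)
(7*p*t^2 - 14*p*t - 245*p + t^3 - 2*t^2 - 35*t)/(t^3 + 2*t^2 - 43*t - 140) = (7*p + t)/(t + 4)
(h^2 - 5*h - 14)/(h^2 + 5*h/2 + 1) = 2*(h - 7)/(2*h + 1)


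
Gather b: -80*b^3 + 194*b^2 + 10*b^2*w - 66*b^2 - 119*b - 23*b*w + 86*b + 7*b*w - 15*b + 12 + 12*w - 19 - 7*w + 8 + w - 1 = -80*b^3 + b^2*(10*w + 128) + b*(-16*w - 48) + 6*w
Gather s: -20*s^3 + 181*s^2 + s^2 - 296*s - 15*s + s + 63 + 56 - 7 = -20*s^3 + 182*s^2 - 310*s + 112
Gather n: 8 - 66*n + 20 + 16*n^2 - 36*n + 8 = 16*n^2 - 102*n + 36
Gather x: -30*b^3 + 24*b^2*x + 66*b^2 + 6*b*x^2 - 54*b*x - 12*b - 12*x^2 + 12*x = -30*b^3 + 66*b^2 - 12*b + x^2*(6*b - 12) + x*(24*b^2 - 54*b + 12)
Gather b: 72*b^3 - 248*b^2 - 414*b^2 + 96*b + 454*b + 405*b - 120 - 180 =72*b^3 - 662*b^2 + 955*b - 300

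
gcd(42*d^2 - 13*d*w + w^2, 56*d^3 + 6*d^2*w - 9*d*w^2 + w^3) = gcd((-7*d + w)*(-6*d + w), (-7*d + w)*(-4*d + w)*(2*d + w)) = -7*d + w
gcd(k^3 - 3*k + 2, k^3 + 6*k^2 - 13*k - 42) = k + 2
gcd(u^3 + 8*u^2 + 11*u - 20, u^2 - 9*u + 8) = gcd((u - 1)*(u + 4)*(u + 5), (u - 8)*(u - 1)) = u - 1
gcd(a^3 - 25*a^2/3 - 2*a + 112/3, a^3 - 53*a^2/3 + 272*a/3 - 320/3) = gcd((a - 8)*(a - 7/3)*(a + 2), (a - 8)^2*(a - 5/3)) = a - 8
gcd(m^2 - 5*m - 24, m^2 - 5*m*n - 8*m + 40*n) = m - 8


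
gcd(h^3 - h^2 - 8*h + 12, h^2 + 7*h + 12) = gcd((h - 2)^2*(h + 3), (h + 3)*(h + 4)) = h + 3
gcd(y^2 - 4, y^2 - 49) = 1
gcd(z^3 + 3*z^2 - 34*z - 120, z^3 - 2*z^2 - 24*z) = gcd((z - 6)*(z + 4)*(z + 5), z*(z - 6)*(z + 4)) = z^2 - 2*z - 24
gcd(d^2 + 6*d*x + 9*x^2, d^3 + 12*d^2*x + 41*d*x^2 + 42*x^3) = d + 3*x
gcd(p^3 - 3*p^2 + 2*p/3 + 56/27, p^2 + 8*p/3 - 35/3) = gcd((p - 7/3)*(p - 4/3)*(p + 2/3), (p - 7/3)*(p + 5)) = p - 7/3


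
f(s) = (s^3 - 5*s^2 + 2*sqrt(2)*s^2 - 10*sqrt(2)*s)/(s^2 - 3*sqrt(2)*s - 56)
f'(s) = (-2*s + 3*sqrt(2))*(s^3 - 5*s^2 + 2*sqrt(2)*s^2 - 10*sqrt(2)*s)/(s^2 - 3*sqrt(2)*s - 56)^2 + (3*s^2 - 10*s + 4*sqrt(2)*s - 10*sqrt(2))/(s^2 - 3*sqrt(2)*s - 56) = (s^4 - 6*sqrt(2)*s^3 - 180*s^2 + 25*sqrt(2)*s^2 - 224*sqrt(2)*s + 560*s + 560*sqrt(2))/(s^4 - 6*sqrt(2)*s^3 - 94*s^2 + 336*sqrt(2)*s + 3136)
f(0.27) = 0.07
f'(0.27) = 0.26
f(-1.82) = -0.28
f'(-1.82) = -0.03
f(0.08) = 0.02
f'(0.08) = 0.26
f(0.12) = 0.03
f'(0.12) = 0.26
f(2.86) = 0.58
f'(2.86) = 0.05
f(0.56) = 0.15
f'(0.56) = 0.26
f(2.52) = 0.55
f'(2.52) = 0.11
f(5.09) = -0.07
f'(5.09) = -0.81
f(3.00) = 0.59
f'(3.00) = 0.02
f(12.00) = 33.58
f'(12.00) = -8.03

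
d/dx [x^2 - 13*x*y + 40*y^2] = 2*x - 13*y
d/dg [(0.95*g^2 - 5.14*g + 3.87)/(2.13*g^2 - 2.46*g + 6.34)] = (8.6112*g^2 - 4.4402*g - 23.0674)/(4.5369*g^4 - 10.4796*g^3 + 33.06*g^2 - 31.1928*g + 40.1956)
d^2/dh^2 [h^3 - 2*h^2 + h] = 6*h - 4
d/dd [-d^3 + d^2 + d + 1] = -3*d^2 + 2*d + 1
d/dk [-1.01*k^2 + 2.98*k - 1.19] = 2.98 - 2.02*k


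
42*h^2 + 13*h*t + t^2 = (6*h + t)*(7*h + t)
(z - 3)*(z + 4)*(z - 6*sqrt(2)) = z^3 - 6*sqrt(2)*z^2 + z^2 - 12*z - 6*sqrt(2)*z + 72*sqrt(2)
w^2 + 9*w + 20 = (w + 4)*(w + 5)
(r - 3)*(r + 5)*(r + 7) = r^3 + 9*r^2 - r - 105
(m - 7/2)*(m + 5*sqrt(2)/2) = m^2 - 7*m/2 + 5*sqrt(2)*m/2 - 35*sqrt(2)/4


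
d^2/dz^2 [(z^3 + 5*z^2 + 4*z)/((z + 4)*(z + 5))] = 40/(z^3 + 15*z^2 + 75*z + 125)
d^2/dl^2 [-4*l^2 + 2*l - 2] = -8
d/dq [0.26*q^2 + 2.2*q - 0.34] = 0.52*q + 2.2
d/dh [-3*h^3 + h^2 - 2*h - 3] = -9*h^2 + 2*h - 2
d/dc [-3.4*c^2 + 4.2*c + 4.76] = 4.2 - 6.8*c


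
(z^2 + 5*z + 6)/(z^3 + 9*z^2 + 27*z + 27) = (z + 2)/(z^2 + 6*z + 9)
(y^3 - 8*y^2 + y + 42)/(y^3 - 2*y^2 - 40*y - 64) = (y^2 - 10*y + 21)/(y^2 - 4*y - 32)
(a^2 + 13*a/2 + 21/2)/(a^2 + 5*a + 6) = (a + 7/2)/(a + 2)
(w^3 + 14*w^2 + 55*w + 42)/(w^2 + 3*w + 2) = (w^2 + 13*w + 42)/(w + 2)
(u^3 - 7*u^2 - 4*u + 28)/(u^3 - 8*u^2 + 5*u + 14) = (u + 2)/(u + 1)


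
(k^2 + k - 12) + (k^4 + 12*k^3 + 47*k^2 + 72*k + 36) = k^4 + 12*k^3 + 48*k^2 + 73*k + 24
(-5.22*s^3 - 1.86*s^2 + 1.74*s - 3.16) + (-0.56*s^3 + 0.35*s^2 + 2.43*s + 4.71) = -5.78*s^3 - 1.51*s^2 + 4.17*s + 1.55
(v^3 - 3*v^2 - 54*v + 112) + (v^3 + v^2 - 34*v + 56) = 2*v^3 - 2*v^2 - 88*v + 168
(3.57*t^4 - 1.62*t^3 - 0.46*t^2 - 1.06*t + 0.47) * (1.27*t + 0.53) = 4.5339*t^5 - 0.1653*t^4 - 1.4428*t^3 - 1.59*t^2 + 0.0350999999999999*t + 0.2491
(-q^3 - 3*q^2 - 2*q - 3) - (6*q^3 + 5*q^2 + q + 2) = -7*q^3 - 8*q^2 - 3*q - 5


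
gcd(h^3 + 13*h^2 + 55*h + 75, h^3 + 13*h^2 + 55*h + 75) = h^3 + 13*h^2 + 55*h + 75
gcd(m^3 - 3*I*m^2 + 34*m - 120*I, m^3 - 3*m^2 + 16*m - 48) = m - 4*I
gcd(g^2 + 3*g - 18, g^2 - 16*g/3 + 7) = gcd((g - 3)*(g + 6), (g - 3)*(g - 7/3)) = g - 3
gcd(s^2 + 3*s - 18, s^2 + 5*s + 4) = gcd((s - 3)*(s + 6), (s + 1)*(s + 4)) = 1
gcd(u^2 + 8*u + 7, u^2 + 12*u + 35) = u + 7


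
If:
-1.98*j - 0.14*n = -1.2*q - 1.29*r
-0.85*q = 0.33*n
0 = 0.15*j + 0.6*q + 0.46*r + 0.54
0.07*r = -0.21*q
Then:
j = -0.66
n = -1.46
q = 0.57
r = -1.70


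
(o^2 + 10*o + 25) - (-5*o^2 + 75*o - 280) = 6*o^2 - 65*o + 305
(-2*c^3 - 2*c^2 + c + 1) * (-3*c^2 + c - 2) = 6*c^5 + 4*c^4 - c^3 + 2*c^2 - c - 2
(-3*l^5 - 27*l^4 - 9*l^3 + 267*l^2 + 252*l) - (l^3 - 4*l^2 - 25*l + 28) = -3*l^5 - 27*l^4 - 10*l^3 + 271*l^2 + 277*l - 28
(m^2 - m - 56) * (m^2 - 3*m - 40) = m^4 - 4*m^3 - 93*m^2 + 208*m + 2240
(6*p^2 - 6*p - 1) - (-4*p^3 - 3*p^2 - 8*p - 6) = 4*p^3 + 9*p^2 + 2*p + 5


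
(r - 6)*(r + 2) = r^2 - 4*r - 12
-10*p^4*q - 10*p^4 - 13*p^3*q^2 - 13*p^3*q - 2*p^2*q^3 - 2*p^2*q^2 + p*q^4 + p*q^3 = (-5*p + q)*(p + q)*(2*p + q)*(p*q + p)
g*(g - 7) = g^2 - 7*g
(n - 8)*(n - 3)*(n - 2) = n^3 - 13*n^2 + 46*n - 48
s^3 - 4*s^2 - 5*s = s*(s - 5)*(s + 1)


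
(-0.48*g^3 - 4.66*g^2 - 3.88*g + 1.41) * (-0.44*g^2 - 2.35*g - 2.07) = 0.2112*g^5 + 3.1784*g^4 + 13.6518*g^3 + 18.1438*g^2 + 4.7181*g - 2.9187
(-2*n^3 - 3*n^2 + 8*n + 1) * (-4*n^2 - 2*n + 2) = 8*n^5 + 16*n^4 - 30*n^3 - 26*n^2 + 14*n + 2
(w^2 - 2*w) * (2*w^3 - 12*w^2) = 2*w^5 - 16*w^4 + 24*w^3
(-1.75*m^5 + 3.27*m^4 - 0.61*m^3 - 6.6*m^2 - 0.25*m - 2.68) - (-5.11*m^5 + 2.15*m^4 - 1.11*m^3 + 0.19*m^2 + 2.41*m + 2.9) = 3.36*m^5 + 1.12*m^4 + 0.5*m^3 - 6.79*m^2 - 2.66*m - 5.58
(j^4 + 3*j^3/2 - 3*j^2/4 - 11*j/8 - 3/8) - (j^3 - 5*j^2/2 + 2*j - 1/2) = j^4 + j^3/2 + 7*j^2/4 - 27*j/8 + 1/8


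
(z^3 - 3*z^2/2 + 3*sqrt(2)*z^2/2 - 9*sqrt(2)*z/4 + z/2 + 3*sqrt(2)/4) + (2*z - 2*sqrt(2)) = z^3 - 3*z^2/2 + 3*sqrt(2)*z^2/2 - 9*sqrt(2)*z/4 + 5*z/2 - 5*sqrt(2)/4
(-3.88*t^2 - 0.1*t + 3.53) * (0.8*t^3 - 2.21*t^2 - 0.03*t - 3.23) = -3.104*t^5 + 8.4948*t^4 + 3.1614*t^3 + 4.7341*t^2 + 0.2171*t - 11.4019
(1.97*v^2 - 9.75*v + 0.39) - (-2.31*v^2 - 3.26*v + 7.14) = 4.28*v^2 - 6.49*v - 6.75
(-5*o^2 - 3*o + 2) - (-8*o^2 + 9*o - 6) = 3*o^2 - 12*o + 8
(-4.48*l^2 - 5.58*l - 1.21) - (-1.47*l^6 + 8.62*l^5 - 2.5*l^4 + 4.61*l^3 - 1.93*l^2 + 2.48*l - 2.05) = 1.47*l^6 - 8.62*l^5 + 2.5*l^4 - 4.61*l^3 - 2.55*l^2 - 8.06*l + 0.84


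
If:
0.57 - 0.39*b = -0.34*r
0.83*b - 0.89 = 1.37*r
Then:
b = 1.90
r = 0.50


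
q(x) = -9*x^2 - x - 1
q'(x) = -18*x - 1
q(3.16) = -94.03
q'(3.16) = -57.88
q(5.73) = -302.23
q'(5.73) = -104.14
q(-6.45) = -368.97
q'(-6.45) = 115.10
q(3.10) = -90.59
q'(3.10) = -56.80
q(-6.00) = -319.00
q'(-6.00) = 107.00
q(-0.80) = -5.96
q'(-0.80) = 13.40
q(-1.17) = -12.15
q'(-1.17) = 20.06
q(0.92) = -9.54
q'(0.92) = -17.56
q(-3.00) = -79.00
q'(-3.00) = 53.00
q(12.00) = -1309.00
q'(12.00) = -217.00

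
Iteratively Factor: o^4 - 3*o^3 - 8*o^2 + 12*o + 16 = (o - 4)*(o^3 + o^2 - 4*o - 4) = (o - 4)*(o + 1)*(o^2 - 4) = (o - 4)*(o - 2)*(o + 1)*(o + 2)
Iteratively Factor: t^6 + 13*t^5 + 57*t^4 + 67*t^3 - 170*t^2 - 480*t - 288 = (t - 2)*(t^5 + 15*t^4 + 87*t^3 + 241*t^2 + 312*t + 144) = (t - 2)*(t + 4)*(t^4 + 11*t^3 + 43*t^2 + 69*t + 36) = (t - 2)*(t + 4)^2*(t^3 + 7*t^2 + 15*t + 9) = (t - 2)*(t + 1)*(t + 4)^2*(t^2 + 6*t + 9) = (t - 2)*(t + 1)*(t + 3)*(t + 4)^2*(t + 3)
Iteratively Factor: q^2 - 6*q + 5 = (q - 1)*(q - 5)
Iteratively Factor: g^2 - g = (g - 1)*(g)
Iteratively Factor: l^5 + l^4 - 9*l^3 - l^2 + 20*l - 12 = (l + 2)*(l^4 - l^3 - 7*l^2 + 13*l - 6) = (l + 2)*(l + 3)*(l^3 - 4*l^2 + 5*l - 2) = (l - 2)*(l + 2)*(l + 3)*(l^2 - 2*l + 1) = (l - 2)*(l - 1)*(l + 2)*(l + 3)*(l - 1)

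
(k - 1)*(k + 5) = k^2 + 4*k - 5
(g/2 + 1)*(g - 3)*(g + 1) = g^3/2 - 7*g/2 - 3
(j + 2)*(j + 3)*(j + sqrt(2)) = j^3 + sqrt(2)*j^2 + 5*j^2 + 6*j + 5*sqrt(2)*j + 6*sqrt(2)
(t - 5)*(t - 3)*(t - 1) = t^3 - 9*t^2 + 23*t - 15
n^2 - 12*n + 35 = (n - 7)*(n - 5)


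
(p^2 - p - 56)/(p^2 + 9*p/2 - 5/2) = 2*(p^2 - p - 56)/(2*p^2 + 9*p - 5)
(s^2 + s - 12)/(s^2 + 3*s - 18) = (s + 4)/(s + 6)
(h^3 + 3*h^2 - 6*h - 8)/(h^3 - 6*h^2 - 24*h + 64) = (h + 1)/(h - 8)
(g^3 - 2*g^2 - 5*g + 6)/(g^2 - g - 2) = (-g^3 + 2*g^2 + 5*g - 6)/(-g^2 + g + 2)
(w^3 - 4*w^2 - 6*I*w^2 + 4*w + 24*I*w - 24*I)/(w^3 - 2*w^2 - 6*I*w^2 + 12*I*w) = (w - 2)/w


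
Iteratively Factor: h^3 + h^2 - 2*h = (h - 1)*(h^2 + 2*h) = h*(h - 1)*(h + 2)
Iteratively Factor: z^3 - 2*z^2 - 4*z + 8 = (z + 2)*(z^2 - 4*z + 4) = (z - 2)*(z + 2)*(z - 2)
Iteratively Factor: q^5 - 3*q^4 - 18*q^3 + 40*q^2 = (q - 2)*(q^4 - q^3 - 20*q^2) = q*(q - 2)*(q^3 - q^2 - 20*q) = q^2*(q - 2)*(q^2 - q - 20) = q^2*(q - 2)*(q + 4)*(q - 5)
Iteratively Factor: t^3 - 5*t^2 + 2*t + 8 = (t - 4)*(t^2 - t - 2) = (t - 4)*(t + 1)*(t - 2)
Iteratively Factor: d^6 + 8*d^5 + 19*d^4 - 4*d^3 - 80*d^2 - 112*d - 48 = (d + 2)*(d^5 + 6*d^4 + 7*d^3 - 18*d^2 - 44*d - 24) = (d + 2)^2*(d^4 + 4*d^3 - d^2 - 16*d - 12) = (d + 1)*(d + 2)^2*(d^3 + 3*d^2 - 4*d - 12) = (d + 1)*(d + 2)^2*(d + 3)*(d^2 - 4) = (d - 2)*(d + 1)*(d + 2)^2*(d + 3)*(d + 2)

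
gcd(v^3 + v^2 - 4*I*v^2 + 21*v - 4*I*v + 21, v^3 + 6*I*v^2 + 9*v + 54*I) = v + 3*I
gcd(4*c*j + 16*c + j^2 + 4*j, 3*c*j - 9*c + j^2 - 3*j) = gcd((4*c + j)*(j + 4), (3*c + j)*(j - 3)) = 1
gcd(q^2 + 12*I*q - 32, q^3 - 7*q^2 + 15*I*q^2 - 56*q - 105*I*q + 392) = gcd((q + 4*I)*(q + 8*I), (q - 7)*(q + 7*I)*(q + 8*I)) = q + 8*I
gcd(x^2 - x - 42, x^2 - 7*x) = x - 7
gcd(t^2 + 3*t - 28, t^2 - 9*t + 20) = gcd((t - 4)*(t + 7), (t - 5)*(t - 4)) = t - 4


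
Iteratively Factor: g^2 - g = (g - 1)*(g)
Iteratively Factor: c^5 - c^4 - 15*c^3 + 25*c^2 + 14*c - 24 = (c - 1)*(c^4 - 15*c^2 + 10*c + 24) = (c - 3)*(c - 1)*(c^3 + 3*c^2 - 6*c - 8) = (c - 3)*(c - 1)*(c + 4)*(c^2 - c - 2) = (c - 3)*(c - 1)*(c + 1)*(c + 4)*(c - 2)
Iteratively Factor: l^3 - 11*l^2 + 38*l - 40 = (l - 2)*(l^2 - 9*l + 20) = (l - 5)*(l - 2)*(l - 4)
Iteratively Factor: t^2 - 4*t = (t - 4)*(t)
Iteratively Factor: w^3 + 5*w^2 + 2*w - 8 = (w - 1)*(w^2 + 6*w + 8) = (w - 1)*(w + 4)*(w + 2)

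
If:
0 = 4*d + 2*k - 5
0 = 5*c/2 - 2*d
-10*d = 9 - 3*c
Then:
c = -18/19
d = -45/38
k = 185/38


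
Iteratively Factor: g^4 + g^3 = (g + 1)*(g^3) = g*(g + 1)*(g^2) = g^2*(g + 1)*(g)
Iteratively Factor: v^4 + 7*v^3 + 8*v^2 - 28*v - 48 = (v - 2)*(v^3 + 9*v^2 + 26*v + 24) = (v - 2)*(v + 4)*(v^2 + 5*v + 6) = (v - 2)*(v + 3)*(v + 4)*(v + 2)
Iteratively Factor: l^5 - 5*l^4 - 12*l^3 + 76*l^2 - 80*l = (l + 4)*(l^4 - 9*l^3 + 24*l^2 - 20*l) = (l - 2)*(l + 4)*(l^3 - 7*l^2 + 10*l) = l*(l - 2)*(l + 4)*(l^2 - 7*l + 10) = l*(l - 5)*(l - 2)*(l + 4)*(l - 2)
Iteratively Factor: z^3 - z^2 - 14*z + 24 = (z - 3)*(z^2 + 2*z - 8) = (z - 3)*(z - 2)*(z + 4)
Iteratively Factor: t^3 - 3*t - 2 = (t + 1)*(t^2 - t - 2) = (t + 1)^2*(t - 2)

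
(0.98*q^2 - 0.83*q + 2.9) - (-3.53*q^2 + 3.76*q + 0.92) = 4.51*q^2 - 4.59*q + 1.98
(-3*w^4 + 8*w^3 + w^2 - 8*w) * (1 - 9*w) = 27*w^5 - 75*w^4 - w^3 + 73*w^2 - 8*w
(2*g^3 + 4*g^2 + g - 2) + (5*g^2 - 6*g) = 2*g^3 + 9*g^2 - 5*g - 2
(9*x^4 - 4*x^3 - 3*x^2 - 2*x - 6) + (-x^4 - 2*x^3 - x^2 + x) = 8*x^4 - 6*x^3 - 4*x^2 - x - 6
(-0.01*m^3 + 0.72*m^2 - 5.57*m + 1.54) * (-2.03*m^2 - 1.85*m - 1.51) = 0.0203*m^5 - 1.4431*m^4 + 9.9902*m^3 + 6.0911*m^2 + 5.5617*m - 2.3254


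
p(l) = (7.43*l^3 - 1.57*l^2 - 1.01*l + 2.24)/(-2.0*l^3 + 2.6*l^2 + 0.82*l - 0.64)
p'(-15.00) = 0.01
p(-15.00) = -3.47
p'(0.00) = -2.91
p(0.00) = -3.50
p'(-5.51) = 0.08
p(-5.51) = -3.14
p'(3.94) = 0.69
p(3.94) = -5.40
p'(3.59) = 0.94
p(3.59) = -5.68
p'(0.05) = -4.75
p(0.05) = -3.69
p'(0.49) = -171.55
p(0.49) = 14.87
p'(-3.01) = 0.20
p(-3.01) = -2.82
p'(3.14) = 1.52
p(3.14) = -6.22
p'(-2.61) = 0.25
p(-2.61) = -2.73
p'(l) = (6.0*l^2 - 5.2*l - 0.82)*(7.43*l^3 - 1.57*l^2 - 1.01*l + 2.24)/(-2.0*l^3 + 2.6*l^2 + 0.82*l - 0.64)^2 + (22.29*l^2 - 3.14*l - 1.01)/(-2.0*l^3 + 2.6*l^2 + 0.82*l - 0.64)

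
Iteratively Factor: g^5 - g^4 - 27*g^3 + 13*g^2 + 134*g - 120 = (g - 5)*(g^4 + 4*g^3 - 7*g^2 - 22*g + 24) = (g - 5)*(g + 3)*(g^3 + g^2 - 10*g + 8) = (g - 5)*(g - 1)*(g + 3)*(g^2 + 2*g - 8) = (g - 5)*(g - 1)*(g + 3)*(g + 4)*(g - 2)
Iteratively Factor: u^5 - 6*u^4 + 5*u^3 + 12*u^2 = (u)*(u^4 - 6*u^3 + 5*u^2 + 12*u) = u*(u + 1)*(u^3 - 7*u^2 + 12*u) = u*(u - 4)*(u + 1)*(u^2 - 3*u) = u*(u - 4)*(u - 3)*(u + 1)*(u)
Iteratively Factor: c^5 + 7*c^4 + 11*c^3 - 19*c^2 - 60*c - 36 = (c + 3)*(c^4 + 4*c^3 - c^2 - 16*c - 12) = (c + 3)^2*(c^3 + c^2 - 4*c - 4) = (c + 1)*(c + 3)^2*(c^2 - 4) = (c + 1)*(c + 2)*(c + 3)^2*(c - 2)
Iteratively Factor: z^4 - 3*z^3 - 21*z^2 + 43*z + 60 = (z + 1)*(z^3 - 4*z^2 - 17*z + 60) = (z - 3)*(z + 1)*(z^2 - z - 20) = (z - 3)*(z + 1)*(z + 4)*(z - 5)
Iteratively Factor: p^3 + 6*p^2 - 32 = (p - 2)*(p^2 + 8*p + 16) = (p - 2)*(p + 4)*(p + 4)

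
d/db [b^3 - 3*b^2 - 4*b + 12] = 3*b^2 - 6*b - 4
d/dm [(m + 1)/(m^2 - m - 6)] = (m^2 - m - (m + 1)*(2*m - 1) - 6)/(-m^2 + m + 6)^2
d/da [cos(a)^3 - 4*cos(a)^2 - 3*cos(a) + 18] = 3*sin(a)^3 + 8*sin(a)*cos(a)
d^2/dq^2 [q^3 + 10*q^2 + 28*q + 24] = 6*q + 20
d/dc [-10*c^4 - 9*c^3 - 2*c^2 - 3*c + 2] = -40*c^3 - 27*c^2 - 4*c - 3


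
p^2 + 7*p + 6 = (p + 1)*(p + 6)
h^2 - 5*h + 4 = (h - 4)*(h - 1)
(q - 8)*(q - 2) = q^2 - 10*q + 16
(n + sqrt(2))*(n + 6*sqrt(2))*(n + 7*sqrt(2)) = n^3 + 14*sqrt(2)*n^2 + 110*n + 84*sqrt(2)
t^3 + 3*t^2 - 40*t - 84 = (t - 6)*(t + 2)*(t + 7)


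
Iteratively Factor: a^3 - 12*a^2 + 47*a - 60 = (a - 4)*(a^2 - 8*a + 15) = (a - 4)*(a - 3)*(a - 5)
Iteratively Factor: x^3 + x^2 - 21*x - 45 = (x - 5)*(x^2 + 6*x + 9) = (x - 5)*(x + 3)*(x + 3)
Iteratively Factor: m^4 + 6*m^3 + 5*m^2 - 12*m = (m - 1)*(m^3 + 7*m^2 + 12*m) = (m - 1)*(m + 3)*(m^2 + 4*m) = m*(m - 1)*(m + 3)*(m + 4)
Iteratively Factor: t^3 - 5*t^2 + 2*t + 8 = (t - 2)*(t^2 - 3*t - 4) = (t - 4)*(t - 2)*(t + 1)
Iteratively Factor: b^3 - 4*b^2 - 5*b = (b - 5)*(b^2 + b) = b*(b - 5)*(b + 1)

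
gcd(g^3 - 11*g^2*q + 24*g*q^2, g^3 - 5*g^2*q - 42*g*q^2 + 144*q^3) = g^2 - 11*g*q + 24*q^2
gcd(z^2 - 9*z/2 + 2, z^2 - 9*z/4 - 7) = z - 4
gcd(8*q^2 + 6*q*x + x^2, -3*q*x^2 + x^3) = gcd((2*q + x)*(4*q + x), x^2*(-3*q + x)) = 1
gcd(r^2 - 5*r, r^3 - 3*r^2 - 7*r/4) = r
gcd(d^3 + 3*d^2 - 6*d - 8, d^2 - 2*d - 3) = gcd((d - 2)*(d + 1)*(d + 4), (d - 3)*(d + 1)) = d + 1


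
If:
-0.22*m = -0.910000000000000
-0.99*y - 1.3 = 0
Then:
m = 4.14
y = -1.31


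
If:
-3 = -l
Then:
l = 3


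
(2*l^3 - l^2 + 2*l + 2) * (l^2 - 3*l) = 2*l^5 - 7*l^4 + 5*l^3 - 4*l^2 - 6*l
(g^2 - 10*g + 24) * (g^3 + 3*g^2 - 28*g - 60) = g^5 - 7*g^4 - 34*g^3 + 292*g^2 - 72*g - 1440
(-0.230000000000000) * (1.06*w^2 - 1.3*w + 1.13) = -0.2438*w^2 + 0.299*w - 0.2599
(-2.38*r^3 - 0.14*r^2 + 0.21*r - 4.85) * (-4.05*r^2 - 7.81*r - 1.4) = 9.639*r^5 + 19.1548*r^4 + 3.5749*r^3 + 18.1984*r^2 + 37.5845*r + 6.79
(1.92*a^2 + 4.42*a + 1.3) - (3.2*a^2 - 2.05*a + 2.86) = -1.28*a^2 + 6.47*a - 1.56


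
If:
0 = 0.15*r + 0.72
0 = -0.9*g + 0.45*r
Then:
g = -2.40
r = -4.80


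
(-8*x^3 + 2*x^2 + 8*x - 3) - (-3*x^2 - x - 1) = -8*x^3 + 5*x^2 + 9*x - 2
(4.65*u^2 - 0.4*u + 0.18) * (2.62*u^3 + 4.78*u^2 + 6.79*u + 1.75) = 12.183*u^5 + 21.179*u^4 + 30.1331*u^3 + 6.2819*u^2 + 0.5222*u + 0.315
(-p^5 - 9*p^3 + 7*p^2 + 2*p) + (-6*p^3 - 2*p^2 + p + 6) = -p^5 - 15*p^3 + 5*p^2 + 3*p + 6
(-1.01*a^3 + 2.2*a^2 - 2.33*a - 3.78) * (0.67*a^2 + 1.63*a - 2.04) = -0.6767*a^5 - 0.1723*a^4 + 4.0853*a^3 - 10.8185*a^2 - 1.4082*a + 7.7112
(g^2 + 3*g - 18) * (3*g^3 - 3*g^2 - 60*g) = 3*g^5 + 6*g^4 - 123*g^3 - 126*g^2 + 1080*g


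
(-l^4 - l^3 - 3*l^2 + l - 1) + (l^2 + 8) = -l^4 - l^3 - 2*l^2 + l + 7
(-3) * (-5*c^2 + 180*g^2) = 15*c^2 - 540*g^2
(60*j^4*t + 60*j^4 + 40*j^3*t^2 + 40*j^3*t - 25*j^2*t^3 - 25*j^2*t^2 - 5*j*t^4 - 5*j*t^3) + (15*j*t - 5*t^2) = 60*j^4*t + 60*j^4 + 40*j^3*t^2 + 40*j^3*t - 25*j^2*t^3 - 25*j^2*t^2 - 5*j*t^4 - 5*j*t^3 + 15*j*t - 5*t^2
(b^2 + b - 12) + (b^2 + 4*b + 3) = 2*b^2 + 5*b - 9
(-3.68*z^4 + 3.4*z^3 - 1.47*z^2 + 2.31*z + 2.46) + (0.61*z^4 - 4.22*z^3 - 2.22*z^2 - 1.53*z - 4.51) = -3.07*z^4 - 0.82*z^3 - 3.69*z^2 + 0.78*z - 2.05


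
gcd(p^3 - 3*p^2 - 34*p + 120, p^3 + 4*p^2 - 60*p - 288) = p + 6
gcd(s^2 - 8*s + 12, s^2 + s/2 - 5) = s - 2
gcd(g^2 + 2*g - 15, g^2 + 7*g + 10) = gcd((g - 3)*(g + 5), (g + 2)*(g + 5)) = g + 5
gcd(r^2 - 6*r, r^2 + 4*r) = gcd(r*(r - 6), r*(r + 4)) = r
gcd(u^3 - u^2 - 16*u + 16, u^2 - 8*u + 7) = u - 1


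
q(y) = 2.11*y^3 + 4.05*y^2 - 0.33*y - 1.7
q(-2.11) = -2.79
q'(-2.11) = 10.76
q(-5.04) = -167.29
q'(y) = 6.33*y^2 + 8.1*y - 0.33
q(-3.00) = -21.23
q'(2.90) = 76.40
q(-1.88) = -0.79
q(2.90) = 82.86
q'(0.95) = 13.08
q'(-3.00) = 32.34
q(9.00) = 1861.57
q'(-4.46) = 89.46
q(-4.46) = -106.86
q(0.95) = 3.45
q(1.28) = 8.94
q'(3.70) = 116.30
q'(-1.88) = 6.81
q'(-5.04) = 119.64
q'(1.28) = 20.41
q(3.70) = 159.40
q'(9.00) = 585.30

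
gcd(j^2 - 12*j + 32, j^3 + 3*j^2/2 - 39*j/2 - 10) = j - 4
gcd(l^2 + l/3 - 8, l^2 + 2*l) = 1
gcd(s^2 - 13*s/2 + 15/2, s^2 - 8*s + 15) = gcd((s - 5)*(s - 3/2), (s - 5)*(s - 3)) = s - 5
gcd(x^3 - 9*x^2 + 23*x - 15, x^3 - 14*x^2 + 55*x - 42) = x - 1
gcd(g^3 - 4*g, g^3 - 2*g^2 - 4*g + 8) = g^2 - 4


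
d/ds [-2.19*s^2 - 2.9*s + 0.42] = -4.38*s - 2.9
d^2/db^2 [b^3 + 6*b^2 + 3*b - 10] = 6*b + 12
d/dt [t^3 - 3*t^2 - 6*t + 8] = 3*t^2 - 6*t - 6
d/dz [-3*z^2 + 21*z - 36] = 21 - 6*z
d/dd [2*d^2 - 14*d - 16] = 4*d - 14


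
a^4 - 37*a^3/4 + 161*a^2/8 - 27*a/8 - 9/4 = (a - 6)*(a - 3)*(a - 1/2)*(a + 1/4)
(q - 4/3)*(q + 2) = q^2 + 2*q/3 - 8/3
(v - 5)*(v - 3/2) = v^2 - 13*v/2 + 15/2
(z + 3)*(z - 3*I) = z^2 + 3*z - 3*I*z - 9*I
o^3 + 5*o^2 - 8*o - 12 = (o - 2)*(o + 1)*(o + 6)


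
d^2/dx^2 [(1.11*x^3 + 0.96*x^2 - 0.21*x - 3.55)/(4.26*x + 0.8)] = (40.287672*x^3 + 22.69728*x^2 + 4.2624*x - 126.1878)/(77.308776*x^3 + 43.55424*x^2 + 8.1792*x + 0.512)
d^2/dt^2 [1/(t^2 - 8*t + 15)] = 2*(-t^2 + 8*t + 4*(t - 4)^2 - 15)/(t^2 - 8*t + 15)^3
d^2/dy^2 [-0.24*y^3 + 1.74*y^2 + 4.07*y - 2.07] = 3.48 - 1.44*y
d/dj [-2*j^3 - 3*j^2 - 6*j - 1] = -6*j^2 - 6*j - 6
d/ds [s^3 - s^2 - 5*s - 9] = 3*s^2 - 2*s - 5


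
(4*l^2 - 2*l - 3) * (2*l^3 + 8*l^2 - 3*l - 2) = 8*l^5 + 28*l^4 - 34*l^3 - 26*l^2 + 13*l + 6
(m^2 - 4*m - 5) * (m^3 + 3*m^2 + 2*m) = m^5 - m^4 - 15*m^3 - 23*m^2 - 10*m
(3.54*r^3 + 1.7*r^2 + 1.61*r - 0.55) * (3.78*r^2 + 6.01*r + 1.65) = 13.3812*r^5 + 27.7014*r^4 + 22.1438*r^3 + 10.4021*r^2 - 0.649*r - 0.9075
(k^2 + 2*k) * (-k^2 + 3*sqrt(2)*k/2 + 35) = -k^4 - 2*k^3 + 3*sqrt(2)*k^3/2 + 3*sqrt(2)*k^2 + 35*k^2 + 70*k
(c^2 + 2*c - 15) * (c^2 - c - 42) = c^4 + c^3 - 59*c^2 - 69*c + 630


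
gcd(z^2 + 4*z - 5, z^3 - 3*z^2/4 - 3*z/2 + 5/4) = z - 1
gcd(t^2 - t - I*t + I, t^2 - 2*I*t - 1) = t - I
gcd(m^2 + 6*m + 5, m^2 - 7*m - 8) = m + 1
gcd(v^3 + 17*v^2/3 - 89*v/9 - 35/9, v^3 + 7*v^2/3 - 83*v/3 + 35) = v^2 + 16*v/3 - 35/3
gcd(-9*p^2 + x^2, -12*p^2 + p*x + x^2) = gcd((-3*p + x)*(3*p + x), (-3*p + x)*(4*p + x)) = -3*p + x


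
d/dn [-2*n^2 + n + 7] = 1 - 4*n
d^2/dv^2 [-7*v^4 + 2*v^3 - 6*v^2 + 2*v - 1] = -84*v^2 + 12*v - 12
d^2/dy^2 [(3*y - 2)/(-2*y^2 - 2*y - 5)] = 4*(-2*(2*y + 1)^2*(3*y - 2) + (9*y + 1)*(2*y^2 + 2*y + 5))/(2*y^2 + 2*y + 5)^3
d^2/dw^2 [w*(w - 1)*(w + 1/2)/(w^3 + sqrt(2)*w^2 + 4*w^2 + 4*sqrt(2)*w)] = (-9*w^3 - 2*sqrt(2)*w^3 - 24*sqrt(2)*w^2 - 3*w^2 - 12*w + 9*sqrt(2)*w + 12*sqrt(2) + 54)/(w^6 + 3*sqrt(2)*w^5 + 12*w^5 + 36*sqrt(2)*w^4 + 54*w^4 + 136*w^3 + 146*sqrt(2)*w^3 + 288*w^2 + 216*sqrt(2)*w^2 + 96*sqrt(2)*w + 384*w + 128*sqrt(2))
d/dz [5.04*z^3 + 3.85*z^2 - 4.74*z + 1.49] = 15.12*z^2 + 7.7*z - 4.74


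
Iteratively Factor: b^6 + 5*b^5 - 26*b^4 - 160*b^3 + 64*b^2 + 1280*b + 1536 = (b + 4)*(b^5 + b^4 - 30*b^3 - 40*b^2 + 224*b + 384) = (b - 4)*(b + 4)*(b^4 + 5*b^3 - 10*b^2 - 80*b - 96) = (b - 4)*(b + 3)*(b + 4)*(b^3 + 2*b^2 - 16*b - 32) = (b - 4)^2*(b + 3)*(b + 4)*(b^2 + 6*b + 8) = (b - 4)^2*(b + 2)*(b + 3)*(b + 4)*(b + 4)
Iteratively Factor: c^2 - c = (c - 1)*(c)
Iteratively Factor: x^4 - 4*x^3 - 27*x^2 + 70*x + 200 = (x - 5)*(x^3 + x^2 - 22*x - 40) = (x - 5)^2*(x^2 + 6*x + 8) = (x - 5)^2*(x + 4)*(x + 2)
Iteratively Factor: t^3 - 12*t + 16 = (t - 2)*(t^2 + 2*t - 8) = (t - 2)*(t + 4)*(t - 2)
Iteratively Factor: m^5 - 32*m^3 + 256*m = (m + 4)*(m^4 - 4*m^3 - 16*m^2 + 64*m) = (m - 4)*(m + 4)*(m^3 - 16*m) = m*(m - 4)*(m + 4)*(m^2 - 16) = m*(m - 4)*(m + 4)^2*(m - 4)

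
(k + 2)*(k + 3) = k^2 + 5*k + 6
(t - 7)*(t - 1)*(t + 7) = t^3 - t^2 - 49*t + 49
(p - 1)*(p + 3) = p^2 + 2*p - 3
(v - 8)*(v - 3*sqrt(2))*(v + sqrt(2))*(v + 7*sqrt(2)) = v^4 - 8*v^3 + 5*sqrt(2)*v^3 - 40*sqrt(2)*v^2 - 34*v^2 - 42*sqrt(2)*v + 272*v + 336*sqrt(2)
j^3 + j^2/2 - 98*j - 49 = (j + 1/2)*(j - 7*sqrt(2))*(j + 7*sqrt(2))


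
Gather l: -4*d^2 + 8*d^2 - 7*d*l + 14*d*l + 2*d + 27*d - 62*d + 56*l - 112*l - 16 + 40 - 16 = 4*d^2 - 33*d + l*(7*d - 56) + 8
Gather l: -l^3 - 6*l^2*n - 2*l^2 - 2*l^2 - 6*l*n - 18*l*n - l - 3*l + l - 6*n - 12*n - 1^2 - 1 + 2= -l^3 + l^2*(-6*n - 4) + l*(-24*n - 3) - 18*n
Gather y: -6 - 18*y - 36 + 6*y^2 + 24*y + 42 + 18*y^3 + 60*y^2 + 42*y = 18*y^3 + 66*y^2 + 48*y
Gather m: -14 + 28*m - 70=28*m - 84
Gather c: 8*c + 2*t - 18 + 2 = 8*c + 2*t - 16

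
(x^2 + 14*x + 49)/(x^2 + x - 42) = (x + 7)/(x - 6)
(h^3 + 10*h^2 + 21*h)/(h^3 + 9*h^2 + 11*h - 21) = h/(h - 1)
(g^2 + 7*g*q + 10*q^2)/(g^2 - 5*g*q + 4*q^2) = (g^2 + 7*g*q + 10*q^2)/(g^2 - 5*g*q + 4*q^2)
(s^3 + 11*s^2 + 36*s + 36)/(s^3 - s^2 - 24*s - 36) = (s + 6)/(s - 6)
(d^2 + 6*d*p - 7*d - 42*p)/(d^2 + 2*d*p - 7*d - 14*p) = (d + 6*p)/(d + 2*p)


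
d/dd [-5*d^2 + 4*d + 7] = 4 - 10*d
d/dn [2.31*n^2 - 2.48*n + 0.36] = 4.62*n - 2.48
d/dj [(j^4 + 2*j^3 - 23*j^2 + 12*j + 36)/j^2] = 2*j + 2 - 12/j^2 - 72/j^3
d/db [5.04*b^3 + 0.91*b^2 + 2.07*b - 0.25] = 15.12*b^2 + 1.82*b + 2.07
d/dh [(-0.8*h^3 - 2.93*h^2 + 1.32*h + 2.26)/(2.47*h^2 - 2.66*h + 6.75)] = (-1.976*h^4 + 4.256*h^3 - 11.6666*h^2 - 50.7194*h + 14.9216)/(6.1009*h^4 - 13.1404*h^3 + 40.4206*h^2 - 35.91*h + 45.5625)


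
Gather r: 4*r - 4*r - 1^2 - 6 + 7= 0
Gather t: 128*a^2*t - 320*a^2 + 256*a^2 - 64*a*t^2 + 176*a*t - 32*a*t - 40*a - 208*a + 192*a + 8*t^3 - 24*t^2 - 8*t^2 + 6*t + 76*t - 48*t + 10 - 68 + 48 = -64*a^2 - 56*a + 8*t^3 + t^2*(-64*a - 32) + t*(128*a^2 + 144*a + 34) - 10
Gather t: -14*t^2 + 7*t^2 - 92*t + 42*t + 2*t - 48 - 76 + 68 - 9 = -7*t^2 - 48*t - 65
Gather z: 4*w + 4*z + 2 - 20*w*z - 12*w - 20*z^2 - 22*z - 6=-8*w - 20*z^2 + z*(-20*w - 18) - 4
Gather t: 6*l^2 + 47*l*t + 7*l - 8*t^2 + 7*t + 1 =6*l^2 + 7*l - 8*t^2 + t*(47*l + 7) + 1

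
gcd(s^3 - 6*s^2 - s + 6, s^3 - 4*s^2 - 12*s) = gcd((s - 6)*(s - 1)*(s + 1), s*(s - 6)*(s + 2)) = s - 6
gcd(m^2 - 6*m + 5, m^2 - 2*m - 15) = m - 5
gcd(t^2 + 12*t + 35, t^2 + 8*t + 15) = t + 5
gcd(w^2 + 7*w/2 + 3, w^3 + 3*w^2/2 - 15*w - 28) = w + 2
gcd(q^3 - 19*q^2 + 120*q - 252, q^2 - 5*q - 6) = q - 6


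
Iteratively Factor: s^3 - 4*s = (s + 2)*(s^2 - 2*s) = (s - 2)*(s + 2)*(s)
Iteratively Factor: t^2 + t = (t + 1)*(t)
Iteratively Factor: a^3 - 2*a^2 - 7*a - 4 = (a + 1)*(a^2 - 3*a - 4) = (a - 4)*(a + 1)*(a + 1)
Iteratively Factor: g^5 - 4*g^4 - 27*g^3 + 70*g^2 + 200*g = (g + 2)*(g^4 - 6*g^3 - 15*g^2 + 100*g) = (g - 5)*(g + 2)*(g^3 - g^2 - 20*g) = g*(g - 5)*(g + 2)*(g^2 - g - 20) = g*(g - 5)^2*(g + 2)*(g + 4)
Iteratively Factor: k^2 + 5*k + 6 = (k + 3)*(k + 2)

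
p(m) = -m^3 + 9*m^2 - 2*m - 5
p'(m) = -3*m^2 + 18*m - 2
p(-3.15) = 121.86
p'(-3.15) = -88.47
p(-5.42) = 429.45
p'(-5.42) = -187.69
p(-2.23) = 55.31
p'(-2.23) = -57.06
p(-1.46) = 20.22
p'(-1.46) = -34.67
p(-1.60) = 25.34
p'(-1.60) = -38.48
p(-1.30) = 15.01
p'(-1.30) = -30.47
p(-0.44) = -2.29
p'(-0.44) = -10.50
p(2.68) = 35.03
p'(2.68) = 24.69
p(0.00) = -5.00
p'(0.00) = -2.00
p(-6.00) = 547.00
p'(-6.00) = -218.00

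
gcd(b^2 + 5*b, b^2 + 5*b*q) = b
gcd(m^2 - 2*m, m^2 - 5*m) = m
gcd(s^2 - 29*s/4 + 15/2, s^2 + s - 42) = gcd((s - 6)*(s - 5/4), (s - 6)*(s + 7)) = s - 6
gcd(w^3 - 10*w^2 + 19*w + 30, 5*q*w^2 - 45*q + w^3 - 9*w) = 1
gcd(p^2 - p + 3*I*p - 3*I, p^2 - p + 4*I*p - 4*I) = p - 1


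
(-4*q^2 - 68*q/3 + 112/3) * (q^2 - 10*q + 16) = -4*q^4 + 52*q^3/3 + 200*q^2 - 736*q + 1792/3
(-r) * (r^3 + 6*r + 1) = -r^4 - 6*r^2 - r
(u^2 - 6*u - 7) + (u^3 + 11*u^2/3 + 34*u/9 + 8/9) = u^3 + 14*u^2/3 - 20*u/9 - 55/9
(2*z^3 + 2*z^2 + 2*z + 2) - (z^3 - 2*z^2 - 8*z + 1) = z^3 + 4*z^2 + 10*z + 1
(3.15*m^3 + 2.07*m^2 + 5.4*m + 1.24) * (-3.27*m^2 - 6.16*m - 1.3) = -10.3005*m^5 - 26.1729*m^4 - 34.5042*m^3 - 40.0098*m^2 - 14.6584*m - 1.612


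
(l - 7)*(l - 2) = l^2 - 9*l + 14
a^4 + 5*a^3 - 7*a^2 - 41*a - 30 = (a - 3)*(a + 1)*(a + 2)*(a + 5)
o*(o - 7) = o^2 - 7*o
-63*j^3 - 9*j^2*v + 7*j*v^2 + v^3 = (-3*j + v)*(3*j + v)*(7*j + v)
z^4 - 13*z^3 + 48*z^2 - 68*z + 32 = (z - 8)*(z - 2)^2*(z - 1)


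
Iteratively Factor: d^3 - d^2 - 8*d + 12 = (d - 2)*(d^2 + d - 6) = (d - 2)*(d + 3)*(d - 2)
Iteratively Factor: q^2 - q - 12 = (q + 3)*(q - 4)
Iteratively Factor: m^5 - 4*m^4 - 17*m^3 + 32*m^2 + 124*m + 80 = (m + 2)*(m^4 - 6*m^3 - 5*m^2 + 42*m + 40) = (m - 5)*(m + 2)*(m^3 - m^2 - 10*m - 8) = (m - 5)*(m - 4)*(m + 2)*(m^2 + 3*m + 2) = (m - 5)*(m - 4)*(m + 1)*(m + 2)*(m + 2)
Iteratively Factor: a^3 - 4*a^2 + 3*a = (a - 3)*(a^2 - a) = a*(a - 3)*(a - 1)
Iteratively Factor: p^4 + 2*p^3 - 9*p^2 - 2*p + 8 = (p - 2)*(p^3 + 4*p^2 - p - 4) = (p - 2)*(p + 4)*(p^2 - 1) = (p - 2)*(p + 1)*(p + 4)*(p - 1)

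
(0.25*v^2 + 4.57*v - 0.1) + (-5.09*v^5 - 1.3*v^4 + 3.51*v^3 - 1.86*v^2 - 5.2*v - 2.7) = -5.09*v^5 - 1.3*v^4 + 3.51*v^3 - 1.61*v^2 - 0.63*v - 2.8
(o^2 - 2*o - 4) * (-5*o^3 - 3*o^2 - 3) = -5*o^5 + 7*o^4 + 26*o^3 + 9*o^2 + 6*o + 12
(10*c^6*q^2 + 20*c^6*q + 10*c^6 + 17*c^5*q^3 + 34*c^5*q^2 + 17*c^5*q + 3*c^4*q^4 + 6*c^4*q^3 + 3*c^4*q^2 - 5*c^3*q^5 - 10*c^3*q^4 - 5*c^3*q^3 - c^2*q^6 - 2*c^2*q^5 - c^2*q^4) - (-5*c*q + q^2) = 10*c^6*q^2 + 20*c^6*q + 10*c^6 + 17*c^5*q^3 + 34*c^5*q^2 + 17*c^5*q + 3*c^4*q^4 + 6*c^4*q^3 + 3*c^4*q^2 - 5*c^3*q^5 - 10*c^3*q^4 - 5*c^3*q^3 - c^2*q^6 - 2*c^2*q^5 - c^2*q^4 + 5*c*q - q^2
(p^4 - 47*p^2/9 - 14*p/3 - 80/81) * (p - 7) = p^5 - 7*p^4 - 47*p^3/9 + 287*p^2/9 + 2566*p/81 + 560/81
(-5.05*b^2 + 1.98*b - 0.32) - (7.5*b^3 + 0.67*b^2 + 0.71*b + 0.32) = -7.5*b^3 - 5.72*b^2 + 1.27*b - 0.64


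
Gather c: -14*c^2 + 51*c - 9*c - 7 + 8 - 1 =-14*c^2 + 42*c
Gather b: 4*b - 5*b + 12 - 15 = -b - 3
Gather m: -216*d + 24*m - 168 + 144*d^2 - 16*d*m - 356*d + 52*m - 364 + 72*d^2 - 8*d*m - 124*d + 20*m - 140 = 216*d^2 - 696*d + m*(96 - 24*d) - 672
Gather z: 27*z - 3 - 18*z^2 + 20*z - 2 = -18*z^2 + 47*z - 5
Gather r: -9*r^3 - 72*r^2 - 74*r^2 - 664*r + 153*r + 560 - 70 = -9*r^3 - 146*r^2 - 511*r + 490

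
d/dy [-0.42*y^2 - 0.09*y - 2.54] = -0.84*y - 0.09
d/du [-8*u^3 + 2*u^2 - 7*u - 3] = -24*u^2 + 4*u - 7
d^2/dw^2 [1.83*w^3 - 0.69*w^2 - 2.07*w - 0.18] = 10.98*w - 1.38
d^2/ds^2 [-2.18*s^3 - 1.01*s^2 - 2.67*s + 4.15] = -13.08*s - 2.02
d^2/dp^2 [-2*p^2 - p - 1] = -4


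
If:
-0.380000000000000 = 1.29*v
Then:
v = -0.29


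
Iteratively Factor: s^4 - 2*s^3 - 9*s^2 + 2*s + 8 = (s + 1)*(s^3 - 3*s^2 - 6*s + 8) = (s + 1)*(s + 2)*(s^2 - 5*s + 4) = (s - 4)*(s + 1)*(s + 2)*(s - 1)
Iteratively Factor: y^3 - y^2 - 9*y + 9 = (y - 3)*(y^2 + 2*y - 3) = (y - 3)*(y - 1)*(y + 3)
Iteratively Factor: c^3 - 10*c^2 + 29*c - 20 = (c - 1)*(c^2 - 9*c + 20) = (c - 4)*(c - 1)*(c - 5)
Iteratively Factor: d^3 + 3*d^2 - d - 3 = (d + 3)*(d^2 - 1) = (d - 1)*(d + 3)*(d + 1)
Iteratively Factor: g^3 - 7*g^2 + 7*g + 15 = (g - 3)*(g^2 - 4*g - 5) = (g - 5)*(g - 3)*(g + 1)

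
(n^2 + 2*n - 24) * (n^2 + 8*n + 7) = n^4 + 10*n^3 - n^2 - 178*n - 168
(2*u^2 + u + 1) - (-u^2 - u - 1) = 3*u^2 + 2*u + 2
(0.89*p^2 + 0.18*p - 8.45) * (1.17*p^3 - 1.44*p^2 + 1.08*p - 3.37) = 1.0413*p^5 - 1.071*p^4 - 9.1845*p^3 + 9.3631*p^2 - 9.7326*p + 28.4765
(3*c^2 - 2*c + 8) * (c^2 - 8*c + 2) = 3*c^4 - 26*c^3 + 30*c^2 - 68*c + 16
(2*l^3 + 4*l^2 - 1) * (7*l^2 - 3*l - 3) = 14*l^5 + 22*l^4 - 18*l^3 - 19*l^2 + 3*l + 3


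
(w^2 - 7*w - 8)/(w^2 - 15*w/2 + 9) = 2*(w^2 - 7*w - 8)/(2*w^2 - 15*w + 18)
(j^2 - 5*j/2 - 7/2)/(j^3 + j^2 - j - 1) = (j - 7/2)/(j^2 - 1)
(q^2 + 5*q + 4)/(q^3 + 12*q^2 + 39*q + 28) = 1/(q + 7)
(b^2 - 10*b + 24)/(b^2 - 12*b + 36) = (b - 4)/(b - 6)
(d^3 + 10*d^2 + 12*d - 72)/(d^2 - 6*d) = (d^3 + 10*d^2 + 12*d - 72)/(d*(d - 6))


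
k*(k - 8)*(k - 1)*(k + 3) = k^4 - 6*k^3 - 19*k^2 + 24*k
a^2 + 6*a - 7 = (a - 1)*(a + 7)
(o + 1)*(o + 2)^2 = o^3 + 5*o^2 + 8*o + 4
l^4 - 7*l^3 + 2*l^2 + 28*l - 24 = (l - 6)*(l - 2)*(l - 1)*(l + 2)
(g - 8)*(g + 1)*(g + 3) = g^3 - 4*g^2 - 29*g - 24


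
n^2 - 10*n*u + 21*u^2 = (n - 7*u)*(n - 3*u)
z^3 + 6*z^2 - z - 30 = (z - 2)*(z + 3)*(z + 5)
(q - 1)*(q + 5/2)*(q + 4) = q^3 + 11*q^2/2 + 7*q/2 - 10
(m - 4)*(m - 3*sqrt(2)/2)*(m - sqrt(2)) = m^3 - 4*m^2 - 5*sqrt(2)*m^2/2 + 3*m + 10*sqrt(2)*m - 12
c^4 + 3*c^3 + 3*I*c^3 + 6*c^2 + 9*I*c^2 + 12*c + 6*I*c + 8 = (c + 1)*(c + 2)*(c - I)*(c + 4*I)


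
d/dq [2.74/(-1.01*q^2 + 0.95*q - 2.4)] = (5.5348*q - 2.603)/(1.01*q^2 - 0.95*q + 2.4)^2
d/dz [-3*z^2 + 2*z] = 2 - 6*z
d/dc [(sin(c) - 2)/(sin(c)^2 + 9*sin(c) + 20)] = (4*sin(c) + cos(c)^2 + 37)*cos(c)/(sin(c)^2 + 9*sin(c) + 20)^2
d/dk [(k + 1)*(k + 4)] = 2*k + 5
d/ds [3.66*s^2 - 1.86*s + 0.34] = 7.32*s - 1.86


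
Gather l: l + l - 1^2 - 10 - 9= 2*l - 20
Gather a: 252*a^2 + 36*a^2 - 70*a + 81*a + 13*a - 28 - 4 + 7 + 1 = 288*a^2 + 24*a - 24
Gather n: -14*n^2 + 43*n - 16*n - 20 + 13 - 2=-14*n^2 + 27*n - 9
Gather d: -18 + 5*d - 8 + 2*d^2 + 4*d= 2*d^2 + 9*d - 26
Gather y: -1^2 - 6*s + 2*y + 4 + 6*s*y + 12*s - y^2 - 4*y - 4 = 6*s - y^2 + y*(6*s - 2) - 1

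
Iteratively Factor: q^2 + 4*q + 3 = (q + 3)*(q + 1)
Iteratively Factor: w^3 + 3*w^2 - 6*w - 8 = (w - 2)*(w^2 + 5*w + 4) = (w - 2)*(w + 4)*(w + 1)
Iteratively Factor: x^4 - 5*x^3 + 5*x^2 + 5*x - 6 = (x - 1)*(x^3 - 4*x^2 + x + 6) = (x - 1)*(x + 1)*(x^2 - 5*x + 6) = (x - 2)*(x - 1)*(x + 1)*(x - 3)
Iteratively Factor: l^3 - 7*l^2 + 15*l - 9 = (l - 3)*(l^2 - 4*l + 3) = (l - 3)*(l - 1)*(l - 3)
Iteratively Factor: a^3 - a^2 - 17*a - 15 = (a + 3)*(a^2 - 4*a - 5) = (a - 5)*(a + 3)*(a + 1)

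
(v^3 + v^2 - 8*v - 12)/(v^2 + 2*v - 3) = (v^3 + v^2 - 8*v - 12)/(v^2 + 2*v - 3)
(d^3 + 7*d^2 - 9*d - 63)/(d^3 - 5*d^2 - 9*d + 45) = (d + 7)/(d - 5)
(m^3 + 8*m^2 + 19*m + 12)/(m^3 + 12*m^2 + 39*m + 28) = (m + 3)/(m + 7)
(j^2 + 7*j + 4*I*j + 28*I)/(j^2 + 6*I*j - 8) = (j + 7)/(j + 2*I)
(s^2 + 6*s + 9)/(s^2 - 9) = (s + 3)/(s - 3)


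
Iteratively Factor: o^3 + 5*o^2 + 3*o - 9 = (o - 1)*(o^2 + 6*o + 9) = (o - 1)*(o + 3)*(o + 3)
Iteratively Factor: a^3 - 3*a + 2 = (a + 2)*(a^2 - 2*a + 1) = (a - 1)*(a + 2)*(a - 1)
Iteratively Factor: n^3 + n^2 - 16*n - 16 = (n - 4)*(n^2 + 5*n + 4) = (n - 4)*(n + 1)*(n + 4)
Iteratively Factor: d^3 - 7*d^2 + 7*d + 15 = (d - 5)*(d^2 - 2*d - 3) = (d - 5)*(d - 3)*(d + 1)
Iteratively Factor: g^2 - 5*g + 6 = (g - 3)*(g - 2)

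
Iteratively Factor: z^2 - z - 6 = (z - 3)*(z + 2)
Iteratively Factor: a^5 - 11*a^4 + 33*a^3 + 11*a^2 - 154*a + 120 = (a - 4)*(a^4 - 7*a^3 + 5*a^2 + 31*a - 30) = (a - 5)*(a - 4)*(a^3 - 2*a^2 - 5*a + 6) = (a - 5)*(a - 4)*(a + 2)*(a^2 - 4*a + 3) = (a - 5)*(a - 4)*(a - 1)*(a + 2)*(a - 3)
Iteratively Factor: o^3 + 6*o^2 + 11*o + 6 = (o + 3)*(o^2 + 3*o + 2) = (o + 1)*(o + 3)*(o + 2)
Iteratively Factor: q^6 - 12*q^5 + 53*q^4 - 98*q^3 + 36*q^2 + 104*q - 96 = (q - 2)*(q^5 - 10*q^4 + 33*q^3 - 32*q^2 - 28*q + 48) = (q - 3)*(q - 2)*(q^4 - 7*q^3 + 12*q^2 + 4*q - 16) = (q - 3)*(q - 2)^2*(q^3 - 5*q^2 + 2*q + 8) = (q - 3)*(q - 2)^2*(q + 1)*(q^2 - 6*q + 8) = (q - 3)*(q - 2)^3*(q + 1)*(q - 4)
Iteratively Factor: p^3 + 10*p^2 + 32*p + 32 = (p + 4)*(p^2 + 6*p + 8) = (p + 2)*(p + 4)*(p + 4)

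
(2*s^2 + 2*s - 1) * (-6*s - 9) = -12*s^3 - 30*s^2 - 12*s + 9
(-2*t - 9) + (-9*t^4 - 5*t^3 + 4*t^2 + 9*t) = -9*t^4 - 5*t^3 + 4*t^2 + 7*t - 9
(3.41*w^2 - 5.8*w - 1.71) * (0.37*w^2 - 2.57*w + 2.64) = 1.2617*w^4 - 10.9097*w^3 + 23.2757*w^2 - 10.9173*w - 4.5144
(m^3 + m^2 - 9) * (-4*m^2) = -4*m^5 - 4*m^4 + 36*m^2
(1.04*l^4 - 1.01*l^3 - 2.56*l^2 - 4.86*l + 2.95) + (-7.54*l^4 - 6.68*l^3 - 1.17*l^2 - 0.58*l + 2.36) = -6.5*l^4 - 7.69*l^3 - 3.73*l^2 - 5.44*l + 5.31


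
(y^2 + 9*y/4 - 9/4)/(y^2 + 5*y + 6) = (y - 3/4)/(y + 2)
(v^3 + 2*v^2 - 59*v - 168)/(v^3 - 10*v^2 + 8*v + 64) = (v^2 + 10*v + 21)/(v^2 - 2*v - 8)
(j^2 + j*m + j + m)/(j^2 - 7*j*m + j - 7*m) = (j + m)/(j - 7*m)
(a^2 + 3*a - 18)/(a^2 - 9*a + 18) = (a + 6)/(a - 6)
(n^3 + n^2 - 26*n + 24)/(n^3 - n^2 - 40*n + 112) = (n^2 + 5*n - 6)/(n^2 + 3*n - 28)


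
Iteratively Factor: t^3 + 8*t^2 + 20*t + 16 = (t + 4)*(t^2 + 4*t + 4) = (t + 2)*(t + 4)*(t + 2)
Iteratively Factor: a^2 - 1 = (a - 1)*(a + 1)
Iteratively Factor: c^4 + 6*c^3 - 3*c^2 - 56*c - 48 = (c + 4)*(c^3 + 2*c^2 - 11*c - 12) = (c + 1)*(c + 4)*(c^2 + c - 12) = (c - 3)*(c + 1)*(c + 4)*(c + 4)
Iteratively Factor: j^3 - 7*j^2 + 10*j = (j)*(j^2 - 7*j + 10) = j*(j - 2)*(j - 5)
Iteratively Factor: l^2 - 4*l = (l - 4)*(l)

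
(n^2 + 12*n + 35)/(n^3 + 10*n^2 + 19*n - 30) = (n + 7)/(n^2 + 5*n - 6)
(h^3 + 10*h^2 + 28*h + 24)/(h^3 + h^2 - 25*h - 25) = (h^3 + 10*h^2 + 28*h + 24)/(h^3 + h^2 - 25*h - 25)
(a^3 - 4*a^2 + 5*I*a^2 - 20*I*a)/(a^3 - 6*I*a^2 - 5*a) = (a^2 + a*(-4 + 5*I) - 20*I)/(a^2 - 6*I*a - 5)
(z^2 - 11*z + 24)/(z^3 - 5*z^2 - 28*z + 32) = (z - 3)/(z^2 + 3*z - 4)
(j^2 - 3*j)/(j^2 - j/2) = 2*(j - 3)/(2*j - 1)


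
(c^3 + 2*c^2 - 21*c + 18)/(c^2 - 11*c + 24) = (c^2 + 5*c - 6)/(c - 8)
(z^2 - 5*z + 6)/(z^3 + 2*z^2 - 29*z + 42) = 1/(z + 7)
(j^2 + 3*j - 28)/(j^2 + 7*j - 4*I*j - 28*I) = (j - 4)/(j - 4*I)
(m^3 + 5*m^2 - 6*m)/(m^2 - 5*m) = (m^2 + 5*m - 6)/(m - 5)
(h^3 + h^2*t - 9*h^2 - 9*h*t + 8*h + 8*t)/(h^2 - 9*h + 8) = h + t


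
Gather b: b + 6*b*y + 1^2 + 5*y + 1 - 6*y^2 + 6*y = b*(6*y + 1) - 6*y^2 + 11*y + 2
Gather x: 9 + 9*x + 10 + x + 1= 10*x + 20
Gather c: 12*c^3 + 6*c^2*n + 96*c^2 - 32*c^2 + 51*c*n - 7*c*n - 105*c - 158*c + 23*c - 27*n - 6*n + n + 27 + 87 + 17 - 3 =12*c^3 + c^2*(6*n + 64) + c*(44*n - 240) - 32*n + 128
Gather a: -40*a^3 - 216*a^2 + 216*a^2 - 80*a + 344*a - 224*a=-40*a^3 + 40*a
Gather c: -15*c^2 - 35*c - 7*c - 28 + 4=-15*c^2 - 42*c - 24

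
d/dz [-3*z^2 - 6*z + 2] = -6*z - 6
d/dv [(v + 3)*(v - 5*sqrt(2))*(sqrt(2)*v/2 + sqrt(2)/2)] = 3*sqrt(2)*v^2/2 - 10*v + 4*sqrt(2)*v - 20 + 3*sqrt(2)/2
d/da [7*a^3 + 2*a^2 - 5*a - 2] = 21*a^2 + 4*a - 5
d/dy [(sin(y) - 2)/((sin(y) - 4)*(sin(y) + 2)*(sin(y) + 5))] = (-2*sin(y)^3 + 3*sin(y)^2 + 12*sin(y) - 76)*cos(y)/((sin(y) - 4)^2*(sin(y) + 2)^2*(sin(y) + 5)^2)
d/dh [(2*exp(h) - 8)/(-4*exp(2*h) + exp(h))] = 8*(exp(2*h) - 8*exp(h) + 1)*exp(-h)/(16*exp(2*h) - 8*exp(h) + 1)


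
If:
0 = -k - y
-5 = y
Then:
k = 5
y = -5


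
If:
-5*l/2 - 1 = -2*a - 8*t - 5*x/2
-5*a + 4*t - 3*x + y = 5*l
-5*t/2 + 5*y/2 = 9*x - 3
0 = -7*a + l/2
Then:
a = -77*y/13983 - 78/4661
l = -1078*y/13983 - 1092/4661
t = -559*y/4661 - 246/4661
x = 1450*y/4661 + 1622/4661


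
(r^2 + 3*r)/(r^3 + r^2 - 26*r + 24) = r*(r + 3)/(r^3 + r^2 - 26*r + 24)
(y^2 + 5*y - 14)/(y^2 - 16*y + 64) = (y^2 + 5*y - 14)/(y^2 - 16*y + 64)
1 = 1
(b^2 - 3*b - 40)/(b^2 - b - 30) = (b - 8)/(b - 6)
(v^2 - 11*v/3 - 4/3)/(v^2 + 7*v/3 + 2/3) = (v - 4)/(v + 2)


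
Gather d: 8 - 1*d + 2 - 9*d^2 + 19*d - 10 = -9*d^2 + 18*d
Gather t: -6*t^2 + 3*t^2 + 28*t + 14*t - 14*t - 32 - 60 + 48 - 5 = -3*t^2 + 28*t - 49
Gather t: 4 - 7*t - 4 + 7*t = 0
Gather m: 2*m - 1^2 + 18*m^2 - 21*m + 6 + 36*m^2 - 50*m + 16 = 54*m^2 - 69*m + 21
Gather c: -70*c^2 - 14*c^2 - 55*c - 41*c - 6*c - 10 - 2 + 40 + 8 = -84*c^2 - 102*c + 36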